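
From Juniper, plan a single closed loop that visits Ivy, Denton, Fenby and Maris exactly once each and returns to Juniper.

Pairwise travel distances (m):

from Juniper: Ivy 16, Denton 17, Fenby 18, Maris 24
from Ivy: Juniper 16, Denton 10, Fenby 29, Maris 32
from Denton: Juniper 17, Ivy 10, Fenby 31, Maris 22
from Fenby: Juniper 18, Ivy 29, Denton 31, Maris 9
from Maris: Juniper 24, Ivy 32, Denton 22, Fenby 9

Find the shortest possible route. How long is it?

Shortest round trip = 75 m.

Juniper→Ivy→Denton→Fenby→Maris→Juniper: 16+10+31+9+24 = 90
Juniper→Ivy→Denton→Maris→Fenby→Juniper: 16+10+22+9+18 = 75
Juniper→Ivy→Fenby→Denton→Maris→Juniper: 16+29+31+22+24 = 122
Juniper→Ivy→Fenby→Maris→Denton→Juniper: 16+29+9+22+17 = 93
Juniper→Ivy→Maris→Denton→Fenby→Juniper: 16+32+22+31+18 = 119
Juniper→Ivy→Maris→Fenby→Denton→Juniper: 16+32+9+31+17 = 105
Juniper→Denton→Ivy→Fenby→Maris→Juniper: 17+10+29+9+24 = 89
Juniper→Denton→Ivy→Maris→Fenby→Juniper: 17+10+32+9+18 = 86
Juniper→Denton→Fenby→Ivy→Maris→Juniper: 17+31+29+32+24 = 133
Juniper→Denton→Maris→Ivy→Fenby→Juniper: 17+22+32+29+18 = 118
Juniper→Fenby→Ivy→Denton→Maris→Juniper: 18+29+10+22+24 = 103
Juniper→Fenby→Denton→Ivy→Maris→Juniper: 18+31+10+32+24 = 115
The minimum is 75.
One optimal route: Juniper → Ivy → Denton → Maris → Fenby → Juniper (or its reverse).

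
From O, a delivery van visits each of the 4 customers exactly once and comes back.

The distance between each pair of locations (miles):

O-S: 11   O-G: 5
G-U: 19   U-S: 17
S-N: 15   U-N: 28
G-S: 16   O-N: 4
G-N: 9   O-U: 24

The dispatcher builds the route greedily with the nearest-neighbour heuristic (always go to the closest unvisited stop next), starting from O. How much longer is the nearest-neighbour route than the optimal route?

O: N=4, G=5, S=11, U=24 ⇒ N
N: G=9, S=15, U=28 ⇒ G
G: S=16, U=19 ⇒ S
S: U=17 ⇒ U
NN route O → N → G → S → U → O costs 70.
Optimal: O → G → U → S → N → O costs 60 (by enumerating all 12 distinct tours).
Excess = 70 − 60 = 10.

Excess over optimum: 10 miles.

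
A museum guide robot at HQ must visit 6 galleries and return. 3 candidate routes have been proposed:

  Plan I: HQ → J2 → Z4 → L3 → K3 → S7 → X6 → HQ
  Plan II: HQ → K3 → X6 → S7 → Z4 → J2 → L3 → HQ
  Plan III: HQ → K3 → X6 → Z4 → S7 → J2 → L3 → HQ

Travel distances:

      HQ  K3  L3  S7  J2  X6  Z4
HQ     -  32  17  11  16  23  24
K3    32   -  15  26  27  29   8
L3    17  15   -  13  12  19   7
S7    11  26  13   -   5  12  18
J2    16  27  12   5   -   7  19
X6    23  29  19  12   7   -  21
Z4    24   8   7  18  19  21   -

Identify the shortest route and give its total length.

118 — Plan I is the shortest.

Plan I: 16 + 19 + 7 + 15 + 26 + 12 + 23 = 118
Plan II: 32 + 29 + 12 + 18 + 19 + 12 + 17 = 139
Plan III: 32 + 29 + 21 + 18 + 5 + 12 + 17 = 134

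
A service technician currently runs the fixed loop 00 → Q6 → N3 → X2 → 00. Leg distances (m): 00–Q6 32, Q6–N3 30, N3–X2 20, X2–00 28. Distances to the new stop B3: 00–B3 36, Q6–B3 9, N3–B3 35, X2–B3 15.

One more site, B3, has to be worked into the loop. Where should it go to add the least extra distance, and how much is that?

Adding 13 m by placing B3 on the 00–Q6 leg.

Insertion cost between consecutive stops i–j is d(i,B3) + d(B3,j) − d(i,j):
  between 00 and Q6: 36 + 9 − 32 = 13
  between Q6 and N3: 9 + 35 − 30 = 14
  between N3 and X2: 35 + 15 − 20 = 30
  between X2 and 00: 15 + 36 − 28 = 23
Cheapest insertion is between 00 and Q6, adding 13.
New total = 110 + 13 = 123.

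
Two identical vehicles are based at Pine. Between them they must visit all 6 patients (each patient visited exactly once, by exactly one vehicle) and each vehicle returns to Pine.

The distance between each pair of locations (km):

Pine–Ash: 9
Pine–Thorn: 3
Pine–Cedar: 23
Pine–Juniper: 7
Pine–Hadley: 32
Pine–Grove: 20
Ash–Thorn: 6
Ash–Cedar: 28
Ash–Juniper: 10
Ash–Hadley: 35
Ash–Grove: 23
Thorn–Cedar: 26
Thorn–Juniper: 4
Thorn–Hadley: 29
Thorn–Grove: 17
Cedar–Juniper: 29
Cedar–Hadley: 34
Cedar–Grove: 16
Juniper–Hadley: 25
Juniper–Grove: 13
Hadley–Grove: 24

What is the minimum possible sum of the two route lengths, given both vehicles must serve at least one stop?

113 km — the smallest possible combined total.

There are 2^5 − 1 = 31 ways to divide the 6 stops into two non-empty groups. For each, the best each vehicle can do is its own shortest tour through its group:
  {Ash} + {Thorn, Cedar, Juniper, Hadley, Grove}: 18 + 95 = 113
  {Thorn} + {Ash, Cedar, Juniper, Hadley, Grove}: 6 + 107 = 113
  {Ash, Thorn} + {Cedar, Juniper, Hadley, Grove}: 18 + 95 = 113
  {Cedar} + {Ash, Thorn, Juniper, Hadley, Grove}: 46 + 88 = 134
  {Ash, Cedar} + {Thorn, Juniper, Hadley, Grove}: 60 + 76 = 136
  {Thorn, Cedar} + {Ash, Juniper, Hadley, Grove}: 52 + 88 = 140
  … (31 splits in total)
Best: vehicle 1 Pine → Ash → Pine = 18; vehicle 2 Pine → Thorn → Juniper → Hadley → Grove → Cedar → Pine = 95; combined 113.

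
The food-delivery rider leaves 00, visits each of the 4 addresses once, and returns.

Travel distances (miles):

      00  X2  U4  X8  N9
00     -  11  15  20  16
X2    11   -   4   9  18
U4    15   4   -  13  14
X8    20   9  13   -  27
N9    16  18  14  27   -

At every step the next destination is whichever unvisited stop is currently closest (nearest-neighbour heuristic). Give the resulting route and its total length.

00 → [X2:11 / U4:15 / N9:16 / X8:20] → X2 (11)
X2 → [U4:4 / X8:9 / N9:18] → U4 (4)
U4 → [X8:13 / N9:14] → X8 (13)
X8 → [N9:27] → N9 (27)
Return N9→00: 16.
Total = 11 + 4 + 13 + 27 + 16 = 71.

71 miles along 00 → X2 → U4 → X8 → N9 → 00.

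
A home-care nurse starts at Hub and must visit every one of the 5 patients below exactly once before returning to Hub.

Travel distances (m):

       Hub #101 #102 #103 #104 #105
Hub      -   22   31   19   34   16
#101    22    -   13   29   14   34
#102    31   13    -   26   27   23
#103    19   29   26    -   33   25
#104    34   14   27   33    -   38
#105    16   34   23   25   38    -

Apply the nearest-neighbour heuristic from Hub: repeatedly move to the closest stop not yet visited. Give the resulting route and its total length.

At Hub the remaining stops are #105 16, #103 19, #101 22, #102 31, #104 34; go to #105.
At #105 the remaining stops are #102 23, #103 25, #101 34, #104 38; go to #102.
At #102 the remaining stops are #101 13, #103 26, #104 27; go to #101.
At #101 the remaining stops are #104 14, #103 29; go to #104.
At #104 the remaining stops are #103 33; go to #103.
Return #103→Hub: 19.
Total = 16 + 23 + 13 + 14 + 33 + 19 = 118.

118 m along Hub → #105 → #102 → #101 → #104 → #103 → Hub.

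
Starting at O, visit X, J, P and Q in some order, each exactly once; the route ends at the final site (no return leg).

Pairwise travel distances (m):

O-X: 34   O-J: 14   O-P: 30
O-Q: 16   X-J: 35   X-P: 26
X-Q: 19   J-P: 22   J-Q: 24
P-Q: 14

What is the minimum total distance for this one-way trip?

69 m — the minimum one-way total.

There are 4! = 24 possible orderings.
O - X - J - P - Q: 34+35+22+14 = 105
O - X - J - Q - P: 34+35+24+14 = 107
O - X - P - J - Q: 34+26+22+24 = 106
O - X - P - Q - J: 34+26+14+24 = 98
O - X - Q - J - P: 34+19+24+22 = 99
O - X - Q - P - J: 34+19+14+22 = 89
O - J - X - P - Q: 14+35+26+14 = 89
O - J - X - Q - P: 14+35+19+14 = 82
O - J - P - X - Q: 14+22+26+19 = 81
O - J - P - Q - X: 14+22+14+19 = 69
O - J - Q - X - P: 14+24+19+26 = 83
O - J - Q - P - X: 14+24+14+26 = 78
O - P - X - J - Q: 30+26+35+24 = 115
O - P - X - Q - J: 30+26+19+24 = 99
… (10 more)
The minimum is 69.
One shortest path: O → J → P → Q → X.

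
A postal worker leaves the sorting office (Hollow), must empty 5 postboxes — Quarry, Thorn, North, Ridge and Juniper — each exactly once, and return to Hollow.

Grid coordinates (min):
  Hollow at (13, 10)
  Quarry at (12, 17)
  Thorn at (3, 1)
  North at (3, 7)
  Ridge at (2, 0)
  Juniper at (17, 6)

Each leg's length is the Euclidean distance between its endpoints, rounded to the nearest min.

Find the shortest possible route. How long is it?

Hollow-Quarry-Thorn-North-Ridge-Juniper-Hollow: 7+18+6+7+16+6 = 60
Hollow-Quarry-Thorn-North-Juniper-Ridge-Hollow: 7+18+6+14+16+15 = 76
Hollow-Quarry-Thorn-Ridge-North-Juniper-Hollow: 7+18+1+7+14+6 = 53
Hollow-Quarry-Thorn-Ridge-Juniper-North-Hollow: 7+18+1+16+14+10 = 66
Hollow-Quarry-Thorn-Juniper-North-Ridge-Hollow: 7+18+15+14+7+15 = 76
Hollow-Quarry-Thorn-Juniper-Ridge-North-Hollow: 7+18+15+16+7+10 = 73
Hollow-Quarry-North-Thorn-Ridge-Juniper-Hollow: 7+13+6+1+16+6 = 49
Hollow-Quarry-North-Thorn-Juniper-Ridge-Hollow: 7+13+6+15+16+15 = 72
Hollow-Quarry-North-Ridge-Thorn-Juniper-Hollow: 7+13+7+1+15+6 = 49
Hollow-Quarry-North-Ridge-Juniper-Thorn-Hollow: 7+13+7+16+15+13 = 71
Hollow-Quarry-North-Juniper-Thorn-Ridge-Hollow: 7+13+14+15+1+15 = 65
Hollow-Quarry-North-Juniper-Ridge-Thorn-Hollow: 7+13+14+16+1+13 = 64
Hollow-Quarry-Ridge-Thorn-North-Juniper-Hollow: 7+20+1+6+14+6 = 54
Hollow-Quarry-Ridge-Thorn-Juniper-North-Hollow: 7+20+1+15+14+10 = 67
… (46 more)
The minimum is 49.
One optimal route: Hollow → Quarry → North → Thorn → Ridge → Juniper → Hollow (or its reverse).

49 min — the shortest possible round trip.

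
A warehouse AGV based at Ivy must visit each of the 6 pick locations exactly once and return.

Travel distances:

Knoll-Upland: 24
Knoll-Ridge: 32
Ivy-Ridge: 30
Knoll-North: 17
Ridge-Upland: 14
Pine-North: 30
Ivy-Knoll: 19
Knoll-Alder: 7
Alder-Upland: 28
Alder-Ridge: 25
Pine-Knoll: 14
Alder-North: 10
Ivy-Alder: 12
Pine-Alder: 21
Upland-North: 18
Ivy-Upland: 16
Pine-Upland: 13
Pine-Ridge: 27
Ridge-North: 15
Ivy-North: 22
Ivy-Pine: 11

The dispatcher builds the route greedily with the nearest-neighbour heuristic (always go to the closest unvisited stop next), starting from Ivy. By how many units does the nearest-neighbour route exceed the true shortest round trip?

2 longer than the optimal tour.

Ivy: Pine=11, Alder=12, Upland=16, Knoll=19, North=22, Ridge=30 ⇒ Pine
Pine: Upland=13, Knoll=14, Alder=21, Ridge=27, North=30 ⇒ Upland
Upland: Ridge=14, North=18, Knoll=24, Alder=28 ⇒ Ridge
Ridge: North=15, Alder=25, Knoll=32 ⇒ North
North: Alder=10, Knoll=17 ⇒ Alder
Alder: Knoll=7 ⇒ Knoll
NN route Ivy → Pine → Upland → Ridge → North → Alder → Knoll → Ivy costs 89.
Optimal: Ivy → Pine → Knoll → Alder → North → Ridge → Upland → Ivy costs 87 (by enumerating all 360 distinct tours).
Excess = 89 − 87 = 2.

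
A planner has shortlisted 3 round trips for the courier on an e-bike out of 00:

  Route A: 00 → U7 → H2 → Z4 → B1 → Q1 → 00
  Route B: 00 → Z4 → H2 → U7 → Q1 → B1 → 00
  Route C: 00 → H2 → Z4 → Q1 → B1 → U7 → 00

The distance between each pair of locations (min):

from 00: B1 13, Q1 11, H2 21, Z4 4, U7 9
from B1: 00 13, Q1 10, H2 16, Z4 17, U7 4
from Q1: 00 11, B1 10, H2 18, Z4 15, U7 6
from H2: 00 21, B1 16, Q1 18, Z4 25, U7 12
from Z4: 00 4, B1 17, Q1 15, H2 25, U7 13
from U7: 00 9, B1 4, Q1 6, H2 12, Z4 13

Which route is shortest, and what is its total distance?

Route A: 9 + 12 + 25 + 17 + 10 + 11 = 84
Route B: 4 + 25 + 12 + 6 + 10 + 13 = 70
Route C: 21 + 25 + 15 + 10 + 4 + 9 = 84

Shortest is Route B, total 70 min.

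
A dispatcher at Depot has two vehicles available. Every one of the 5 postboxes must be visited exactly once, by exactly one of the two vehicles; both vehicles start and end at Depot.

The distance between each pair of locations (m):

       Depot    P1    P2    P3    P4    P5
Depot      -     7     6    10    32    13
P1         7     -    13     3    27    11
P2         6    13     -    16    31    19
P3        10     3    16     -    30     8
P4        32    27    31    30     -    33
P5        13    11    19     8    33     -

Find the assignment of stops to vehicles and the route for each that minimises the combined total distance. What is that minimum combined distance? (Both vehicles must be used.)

Try each way of splitting the stops between the two vehicles (each non-empty) and, for each split, find the best tour for each vehicle:
  {P1} + {P2, P3, P4, P5}: 14 + 88 = 102
  {P2} + {P1, P3, P4, P5}: 12 + 83 = 95
  {P1, P2} + {P3, P4, P5}: 26 + 83 = 109
  {P3} + {P1, P2, P4, P5}: 20 + 88 = 108
  {P1, P3} + {P2, P4, P5}: 20 + 83 = 103
  {P2, P3} + {P1, P4, P5}: 32 + 80 = 112
  … (15 splits in total)
Best: vehicle 1 Depot → P2 → Depot = 12; vehicle 2 Depot → P1 → P3 → P5 → P4 → Depot = 83; combined 95.

Minimum combined distance: 95 m.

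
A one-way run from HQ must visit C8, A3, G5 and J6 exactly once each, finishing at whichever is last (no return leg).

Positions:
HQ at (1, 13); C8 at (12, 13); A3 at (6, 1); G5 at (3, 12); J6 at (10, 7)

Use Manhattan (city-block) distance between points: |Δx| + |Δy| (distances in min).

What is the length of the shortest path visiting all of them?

There are 4! = 24 possible orderings.
HQ→C8→A3→G5→J6: 11+18+14+12 = 55
HQ→C8→A3→J6→G5: 11+18+10+12 = 51
HQ→C8→G5→A3→J6: 11+10+14+10 = 45
HQ→C8→G5→J6→A3: 11+10+12+10 = 43
HQ→C8→J6→A3→G5: 11+8+10+14 = 43
HQ→C8→J6→G5→A3: 11+8+12+14 = 45
HQ→A3→C8→G5→J6: 17+18+10+12 = 57
HQ→A3→C8→J6→G5: 17+18+8+12 = 55
HQ→A3→G5→C8→J6: 17+14+10+8 = 49
HQ→A3→G5→J6→C8: 17+14+12+8 = 51
HQ→A3→J6→C8→G5: 17+10+8+10 = 45
HQ→A3→J6→G5→C8: 17+10+12+10 = 49
HQ→G5→C8→A3→J6: 3+10+18+10 = 41
HQ→G5→C8→J6→A3: 3+10+8+10 = 31
… (10 more)
The minimum is 31.
One shortest path: HQ → G5 → C8 → J6 → A3.

Minimum one-way distance = 31 min.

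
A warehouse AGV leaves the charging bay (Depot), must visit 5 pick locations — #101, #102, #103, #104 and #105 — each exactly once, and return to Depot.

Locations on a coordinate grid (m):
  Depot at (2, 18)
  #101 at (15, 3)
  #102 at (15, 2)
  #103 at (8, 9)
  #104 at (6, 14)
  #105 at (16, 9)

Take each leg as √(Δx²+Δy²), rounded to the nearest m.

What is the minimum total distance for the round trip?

Shortest round trip = 45 m.

With 5 stops there are 5!/2 = 60 distinct round trips (a route and its reverse cost the same).
Depot → #101 → #102 → #103 → #104 → #105 → Depot: 20+1+10+5+11+17 = 64
Depot → #101 → #102 → #103 → #105 → #104 → Depot: 20+1+10+8+11+6 = 56
Depot → #101 → #102 → #104 → #103 → #105 → Depot: 20+1+15+5+8+17 = 66
Depot → #101 → #102 → #104 → #105 → #103 → Depot: 20+1+15+11+8+11 = 66
Depot → #101 → #102 → #105 → #103 → #104 → Depot: 20+1+7+8+5+6 = 47
Depot → #101 → #102 → #105 → #104 → #103 → Depot: 20+1+7+11+5+11 = 55
Depot → #101 → #103 → #102 → #104 → #105 → Depot: 20+9+10+15+11+17 = 82
Depot → #101 → #103 → #102 → #105 → #104 → Depot: 20+9+10+7+11+6 = 63
Depot → #101 → #103 → #104 → #102 → #105 → Depot: 20+9+5+15+7+17 = 73
Depot → #101 → #103 → #104 → #105 → #102 → Depot: 20+9+5+11+7+21 = 73
Depot → #101 → #103 → #105 → #102 → #104 → Depot: 20+9+8+7+15+6 = 65
Depot → #101 → #103 → #105 → #104 → #102 → Depot: 20+9+8+11+15+21 = 84
Depot → #101 → #104 → #102 → #103 → #105 → Depot: 20+14+15+10+8+17 = 84
Depot → #101 → #104 → #102 → #105 → #103 → Depot: 20+14+15+7+8+11 = 75
… (46 more)
Depot → #103 → #101 → #102 → #105 → #104 → Depot: 11+9+1+7+11+6 = 45  ← best
The minimum is 45.
One optimal route: Depot → #103 → #101 → #102 → #105 → #104 → Depot (or its reverse).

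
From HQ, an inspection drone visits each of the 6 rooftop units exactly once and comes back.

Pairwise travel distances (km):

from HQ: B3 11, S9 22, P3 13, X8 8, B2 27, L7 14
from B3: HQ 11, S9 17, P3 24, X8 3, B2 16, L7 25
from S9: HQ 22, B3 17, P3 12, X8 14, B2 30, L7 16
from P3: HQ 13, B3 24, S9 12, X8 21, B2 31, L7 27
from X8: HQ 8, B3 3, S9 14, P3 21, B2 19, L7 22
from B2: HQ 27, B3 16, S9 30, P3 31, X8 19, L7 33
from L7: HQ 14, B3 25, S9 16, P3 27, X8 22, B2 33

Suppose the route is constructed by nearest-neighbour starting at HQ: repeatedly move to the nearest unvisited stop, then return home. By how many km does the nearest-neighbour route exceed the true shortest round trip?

From HQ: X8=8, B3=11, P3=13, L7=14, S9=22, B2=27 → choose X8 (8).
From X8: B3=3, S9=14, B2=19, P3=21, L7=22 → choose B3 (3).
From B3: B2=16, S9=17, P3=24, L7=25 → choose B2 (16).
From B2: S9=30, P3=31, L7=33 → choose S9 (30).
From S9: P3=12, L7=16 → choose P3 (12).
From P3: L7=27 → choose L7 (27).
NN route HQ → X8 → B3 → B2 → S9 → P3 → L7 → HQ costs 110.
Optimal: HQ → X8 → B3 → B2 → P3 → S9 → L7 → HQ costs 100 (by enumerating all 360 distinct tours).
Excess = 110 − 100 = 10.

10 km longer than the optimal tour.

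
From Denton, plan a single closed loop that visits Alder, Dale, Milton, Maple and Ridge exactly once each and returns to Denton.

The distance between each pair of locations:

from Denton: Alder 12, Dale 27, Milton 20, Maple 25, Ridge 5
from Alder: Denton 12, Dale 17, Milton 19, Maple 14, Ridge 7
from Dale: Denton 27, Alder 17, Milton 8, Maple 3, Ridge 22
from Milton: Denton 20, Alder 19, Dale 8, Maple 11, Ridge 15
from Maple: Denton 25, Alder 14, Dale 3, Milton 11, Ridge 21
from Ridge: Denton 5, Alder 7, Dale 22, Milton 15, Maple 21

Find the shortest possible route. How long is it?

57 — the shortest possible round trip.

Denton - Alder - Dale - Milton - Maple - Ridge - Denton: 12+17+8+11+21+5 = 74
Denton - Alder - Dale - Milton - Ridge - Maple - Denton: 12+17+8+15+21+25 = 98
Denton - Alder - Dale - Maple - Milton - Ridge - Denton: 12+17+3+11+15+5 = 63
Denton - Alder - Dale - Maple - Ridge - Milton - Denton: 12+17+3+21+15+20 = 88
Denton - Alder - Dale - Ridge - Milton - Maple - Denton: 12+17+22+15+11+25 = 102
Denton - Alder - Dale - Ridge - Maple - Milton - Denton: 12+17+22+21+11+20 = 103
Denton - Alder - Milton - Dale - Maple - Ridge - Denton: 12+19+8+3+21+5 = 68
Denton - Alder - Milton - Dale - Ridge - Maple - Denton: 12+19+8+22+21+25 = 107
Denton - Alder - Milton - Maple - Dale - Ridge - Denton: 12+19+11+3+22+5 = 72
Denton - Alder - Milton - Maple - Ridge - Dale - Denton: 12+19+11+21+22+27 = 112
Denton - Alder - Milton - Ridge - Dale - Maple - Denton: 12+19+15+22+3+25 = 96
Denton - Alder - Milton - Ridge - Maple - Dale - Denton: 12+19+15+21+3+27 = 97
Denton - Alder - Maple - Dale - Milton - Ridge - Denton: 12+14+3+8+15+5 = 57
Denton - Alder - Maple - Dale - Ridge - Milton - Denton: 12+14+3+22+15+20 = 86
… (46 more)
The minimum is 57.
One optimal route: Denton → Alder → Maple → Dale → Milton → Ridge → Denton (or its reverse).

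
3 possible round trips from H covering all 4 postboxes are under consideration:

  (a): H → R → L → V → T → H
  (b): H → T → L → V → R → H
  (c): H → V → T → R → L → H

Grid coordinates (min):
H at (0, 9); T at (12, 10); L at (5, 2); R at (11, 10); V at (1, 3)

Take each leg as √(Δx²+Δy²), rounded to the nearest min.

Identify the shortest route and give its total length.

39 min — (c) is the shortest.

(a): 11 + 10 + 4 + 13 + 12 = 50
(b): 12 + 11 + 4 + 12 + 11 = 50
(c): 6 + 13 + 1 + 10 + 9 = 39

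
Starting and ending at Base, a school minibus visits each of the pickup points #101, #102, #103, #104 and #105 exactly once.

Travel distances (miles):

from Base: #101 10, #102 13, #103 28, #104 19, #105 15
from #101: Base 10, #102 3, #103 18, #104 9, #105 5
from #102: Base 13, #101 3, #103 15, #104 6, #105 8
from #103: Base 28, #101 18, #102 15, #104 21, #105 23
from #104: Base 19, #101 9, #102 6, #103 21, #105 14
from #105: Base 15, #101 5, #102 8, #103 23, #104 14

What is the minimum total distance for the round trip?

Base - #101 - #102 - #103 - #104 - #105 - Base: 10+3+15+21+14+15 = 78
Base - #101 - #102 - #103 - #105 - #104 - Base: 10+3+15+23+14+19 = 84
Base - #101 - #102 - #104 - #103 - #105 - Base: 10+3+6+21+23+15 = 78
Base - #101 - #102 - #104 - #105 - #103 - Base: 10+3+6+14+23+28 = 84
Base - #101 - #102 - #105 - #103 - #104 - Base: 10+3+8+23+21+19 = 84
Base - #101 - #102 - #105 - #104 - #103 - Base: 10+3+8+14+21+28 = 84
Base - #101 - #103 - #102 - #104 - #105 - Base: 10+18+15+6+14+15 = 78
Base - #101 - #103 - #102 - #105 - #104 - Base: 10+18+15+8+14+19 = 84
Base - #101 - #103 - #104 - #102 - #105 - Base: 10+18+21+6+8+15 = 78
Base - #101 - #103 - #104 - #105 - #102 - Base: 10+18+21+14+8+13 = 84
Base - #101 - #103 - #105 - #102 - #104 - Base: 10+18+23+8+6+19 = 84
Base - #101 - #103 - #105 - #104 - #102 - Base: 10+18+23+14+6+13 = 84
Base - #101 - #104 - #102 - #103 - #105 - Base: 10+9+6+15+23+15 = 78
Base - #101 - #104 - #102 - #105 - #103 - Base: 10+9+6+8+23+28 = 84
… (46 more)
The minimum is 78.
One optimal route: Base → #101 → #102 → #103 → #104 → #105 → Base (or its reverse).

78 miles — the shortest possible round trip.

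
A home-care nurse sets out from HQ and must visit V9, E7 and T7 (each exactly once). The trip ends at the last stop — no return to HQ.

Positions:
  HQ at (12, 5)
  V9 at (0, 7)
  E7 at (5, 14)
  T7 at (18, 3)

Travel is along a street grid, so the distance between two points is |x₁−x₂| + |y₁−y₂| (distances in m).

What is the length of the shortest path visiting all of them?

Shortest open route: 42 m.

There are 3! = 6 possible orderings.
HQ→V9→E7→T7: 14+12+24 = 50
HQ→V9→T7→E7: 14+22+24 = 60
HQ→E7→V9→T7: 16+12+22 = 50
HQ→E7→T7→V9: 16+24+22 = 62
HQ→T7→V9→E7: 8+22+12 = 42
HQ→T7→E7→V9: 8+24+12 = 44
The minimum is 42.
One shortest path: HQ → T7 → V9 → E7.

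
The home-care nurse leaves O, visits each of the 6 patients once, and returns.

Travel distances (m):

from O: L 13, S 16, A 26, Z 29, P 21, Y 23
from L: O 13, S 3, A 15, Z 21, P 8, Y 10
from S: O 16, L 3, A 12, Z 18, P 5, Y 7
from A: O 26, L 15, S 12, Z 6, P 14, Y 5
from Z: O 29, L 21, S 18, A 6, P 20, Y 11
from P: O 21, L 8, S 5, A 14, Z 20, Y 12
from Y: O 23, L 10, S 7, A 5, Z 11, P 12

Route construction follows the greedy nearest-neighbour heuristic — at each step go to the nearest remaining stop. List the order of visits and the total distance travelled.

From O: distances to unvisited — L=13, S=16, P=21, Y=23, A=26, Z=29. Nearest is L (13).
From L: distances to unvisited — S=3, P=8, Y=10, A=15, Z=21. Nearest is S (3).
From S: distances to unvisited — P=5, Y=7, A=12, Z=18. Nearest is P (5).
From P: distances to unvisited — Y=12, A=14, Z=20. Nearest is Y (12).
From Y: distances to unvisited — A=5, Z=11. Nearest is A (5).
From A: distances to unvisited — Z=6. Nearest is Z (6).
Return Z→O: 29.
Total = 13 + 3 + 5 + 12 + 5 + 6 + 29 = 73.

73 m along O → L → S → P → Y → A → Z → O.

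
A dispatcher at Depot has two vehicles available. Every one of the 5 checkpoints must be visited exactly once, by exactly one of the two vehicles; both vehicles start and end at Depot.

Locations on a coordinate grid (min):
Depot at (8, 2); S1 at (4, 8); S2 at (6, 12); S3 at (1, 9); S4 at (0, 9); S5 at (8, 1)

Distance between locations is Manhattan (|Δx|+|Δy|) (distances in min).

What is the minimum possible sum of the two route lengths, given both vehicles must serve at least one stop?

Minimum combined distance: 38 min.

There are 2^4 − 1 = 15 ways to divide the 5 stops into two non-empty groups. For each, the best each vehicle can do is its own shortest tour through its group:
  {S1} + {S2, S3, S4, S5}: 20 + 38 = 58
  {S2} + {S1, S3, S4, S5}: 24 + 32 = 56
  {S1, S2} + {S3, S4, S5}: 28 + 32 = 60
  {S3} + {S1, S2, S4, S5}: 28 + 38 = 66
  {S1, S3} + {S2, S4, S5}: 28 + 38 = 66
  {S2, S3} + {S1, S4, S5}: 34 + 32 = 66
  … (15 splits in total)
  {S1, S2, S3, S4} + {S5}: 36 + 2 = 38  ← best
Best: vehicle 1 Depot → S1 → S3 → S4 → S2 → Depot = 36; vehicle 2 Depot → S5 → Depot = 2; combined 38.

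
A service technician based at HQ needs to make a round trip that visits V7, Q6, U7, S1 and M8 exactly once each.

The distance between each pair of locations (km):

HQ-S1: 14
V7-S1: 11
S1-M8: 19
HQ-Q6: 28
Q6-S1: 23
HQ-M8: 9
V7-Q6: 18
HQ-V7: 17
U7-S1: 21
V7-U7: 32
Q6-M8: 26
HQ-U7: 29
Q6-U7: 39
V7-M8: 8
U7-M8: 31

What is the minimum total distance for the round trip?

Shortest round trip = 108 km.

There are 60 distinct closed tours to check (reversals are equivalent).
HQ → V7 → Q6 → U7 → S1 → M8 → HQ: 17+18+39+21+19+9 = 123
HQ → V7 → Q6 → U7 → M8 → S1 → HQ: 17+18+39+31+19+14 = 138
HQ → V7 → Q6 → S1 → U7 → M8 → HQ: 17+18+23+21+31+9 = 119
HQ → V7 → Q6 → S1 → M8 → U7 → HQ: 17+18+23+19+31+29 = 137
HQ → V7 → Q6 → M8 → U7 → S1 → HQ: 17+18+26+31+21+14 = 127
HQ → V7 → Q6 → M8 → S1 → U7 → HQ: 17+18+26+19+21+29 = 130
HQ → V7 → U7 → Q6 → S1 → M8 → HQ: 17+32+39+23+19+9 = 139
HQ → V7 → U7 → Q6 → M8 → S1 → HQ: 17+32+39+26+19+14 = 147
HQ → V7 → U7 → S1 → Q6 → M8 → HQ: 17+32+21+23+26+9 = 128
HQ → V7 → U7 → S1 → M8 → Q6 → HQ: 17+32+21+19+26+28 = 143
HQ → V7 → U7 → M8 → Q6 → S1 → HQ: 17+32+31+26+23+14 = 143
HQ → V7 → U7 → M8 → S1 → Q6 → HQ: 17+32+31+19+23+28 = 150
HQ → V7 → S1 → Q6 → U7 → M8 → HQ: 17+11+23+39+31+9 = 130
HQ → V7 → S1 → Q6 → M8 → U7 → HQ: 17+11+23+26+31+29 = 137
… (46 more)
HQ → U7 → S1 → Q6 → V7 → M8 → HQ: 29+21+23+18+8+9 = 108  ← best
The minimum is 108.
One optimal route: HQ → U7 → S1 → Q6 → V7 → M8 → HQ (or its reverse).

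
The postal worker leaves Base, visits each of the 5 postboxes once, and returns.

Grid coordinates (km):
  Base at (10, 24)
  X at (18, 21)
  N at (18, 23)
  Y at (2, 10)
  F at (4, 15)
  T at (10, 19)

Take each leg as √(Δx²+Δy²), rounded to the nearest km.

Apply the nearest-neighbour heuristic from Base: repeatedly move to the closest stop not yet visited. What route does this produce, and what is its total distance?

Base → [T:5 / N:8 / X:9 / F:11 / Y:16] → T (5)
T → [F:7 / X:8 / N:9 / Y:12] → F (7)
F → [Y:5 / X:15 / N:16] → Y (5)
Y → [X:19 / N:21] → X (19)
X → [N:2] → N (2)
Return N→Base: 8.
Total = 5 + 7 + 5 + 19 + 2 + 8 = 46.

46 km along Base → T → F → Y → X → N → Base.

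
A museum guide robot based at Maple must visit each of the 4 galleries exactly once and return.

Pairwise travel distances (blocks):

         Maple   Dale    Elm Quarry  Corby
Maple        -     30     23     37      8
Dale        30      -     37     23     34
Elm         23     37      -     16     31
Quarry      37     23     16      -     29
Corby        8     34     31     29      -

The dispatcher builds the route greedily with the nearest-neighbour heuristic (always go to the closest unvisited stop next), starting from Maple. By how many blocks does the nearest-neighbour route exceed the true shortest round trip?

Excess over optimum: 16 blocks.

Maple: Corby=8, Elm=23, Dale=30, Quarry=37 ⇒ Corby
Corby: Quarry=29, Elm=31, Dale=34 ⇒ Quarry
Quarry: Elm=16, Dale=23 ⇒ Elm
Elm: Dale=37 ⇒ Dale
NN route Maple → Corby → Quarry → Elm → Dale → Maple costs 120.
Optimal: Maple → Elm → Quarry → Dale → Corby → Maple costs 104 (by enumerating all 12 distinct tours).
Excess = 120 − 104 = 16.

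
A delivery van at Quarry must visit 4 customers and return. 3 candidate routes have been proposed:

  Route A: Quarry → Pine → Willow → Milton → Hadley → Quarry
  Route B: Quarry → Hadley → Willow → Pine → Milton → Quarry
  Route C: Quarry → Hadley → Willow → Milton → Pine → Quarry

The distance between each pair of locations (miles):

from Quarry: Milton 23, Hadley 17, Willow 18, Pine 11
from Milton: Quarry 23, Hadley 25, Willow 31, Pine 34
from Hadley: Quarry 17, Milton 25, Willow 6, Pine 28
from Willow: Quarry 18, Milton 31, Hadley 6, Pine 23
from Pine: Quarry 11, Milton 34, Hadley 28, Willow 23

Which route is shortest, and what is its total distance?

Route A: 11 + 23 + 31 + 25 + 17 = 107
Route B: 17 + 6 + 23 + 34 + 23 = 103
Route C: 17 + 6 + 31 + 34 + 11 = 99

Shortest is Route C, total 99 miles.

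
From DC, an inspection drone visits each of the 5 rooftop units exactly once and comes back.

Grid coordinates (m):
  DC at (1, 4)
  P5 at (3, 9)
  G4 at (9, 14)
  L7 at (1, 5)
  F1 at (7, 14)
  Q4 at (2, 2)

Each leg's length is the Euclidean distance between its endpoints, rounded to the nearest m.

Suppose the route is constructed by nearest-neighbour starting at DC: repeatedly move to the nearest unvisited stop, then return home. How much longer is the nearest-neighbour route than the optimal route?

3 m longer than the optimal tour.

From DC: L7=1, Q4=2, P5=5, F1=12, G4=13 → choose L7 (1).
From L7: Q4=3, P5=4, F1=11, G4=12 → choose Q4 (3).
From Q4: P5=7, F1=13, G4=14 → choose P5 (7).
From P5: F1=6, G4=8 → choose F1 (6).
From F1: G4=2 → choose G4 (2).
NN route DC → L7 → Q4 → P5 → F1 → G4 → DC costs 32.
Optimal: DC → L7 → P5 → F1 → G4 → Q4 → DC costs 29 (by enumerating all 60 distinct tours).
Excess = 32 − 29 = 3.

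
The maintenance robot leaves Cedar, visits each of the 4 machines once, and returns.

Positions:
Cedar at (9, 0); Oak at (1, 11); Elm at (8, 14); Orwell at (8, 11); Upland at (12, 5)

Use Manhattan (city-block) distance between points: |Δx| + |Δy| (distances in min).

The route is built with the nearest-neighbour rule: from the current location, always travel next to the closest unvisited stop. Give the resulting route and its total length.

Total distance 50 min via the nearest-neighbour route Cedar → Upland → Orwell → Elm → Oak → Cedar.

Cedar → [Upland:8 / Orwell:12 / Elm:15 / Oak:19] → Upland (8)
Upland → [Orwell:10 / Elm:13 / Oak:17] → Orwell (10)
Orwell → [Elm:3 / Oak:7] → Elm (3)
Elm → [Oak:10] → Oak (10)
Return Oak→Cedar: 19.
Total = 8 + 10 + 3 + 10 + 19 = 50.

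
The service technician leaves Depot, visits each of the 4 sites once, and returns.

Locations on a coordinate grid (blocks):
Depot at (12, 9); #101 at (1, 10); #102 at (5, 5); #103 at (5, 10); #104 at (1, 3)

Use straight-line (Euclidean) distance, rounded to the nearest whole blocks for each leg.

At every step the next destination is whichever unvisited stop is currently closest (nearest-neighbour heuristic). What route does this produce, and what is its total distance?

Nearest-neighbour total = 34 blocks; route Depot → #103 → #101 → #102 → #104 → Depot.

At Depot the remaining stops are #103 7, #102 8, #101 11, #104 13; go to #103.
At #103 the remaining stops are #101 4, #102 5, #104 8; go to #101.
At #101 the remaining stops are #102 6, #104 7; go to #102.
At #102 the remaining stops are #104 4; go to #104.
Return #104→Depot: 13.
Total = 7 + 4 + 6 + 4 + 13 = 34.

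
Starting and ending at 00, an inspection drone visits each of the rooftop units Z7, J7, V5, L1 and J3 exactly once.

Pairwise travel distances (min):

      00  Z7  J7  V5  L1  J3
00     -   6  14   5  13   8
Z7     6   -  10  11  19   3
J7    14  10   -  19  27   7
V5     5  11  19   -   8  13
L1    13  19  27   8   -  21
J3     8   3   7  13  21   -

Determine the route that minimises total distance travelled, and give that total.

Shortest round trip = 56 min.

There are 60 distinct closed tours to check (reversals are equivalent).
00 → Z7 → J7 → V5 → L1 → J3 → 00: 6+10+19+8+21+8 = 72
00 → Z7 → J7 → V5 → J3 → L1 → 00: 6+10+19+13+21+13 = 82
00 → Z7 → J7 → L1 → V5 → J3 → 00: 6+10+27+8+13+8 = 72
00 → Z7 → J7 → L1 → J3 → V5 → 00: 6+10+27+21+13+5 = 82
00 → Z7 → J7 → J3 → V5 → L1 → 00: 6+10+7+13+8+13 = 57
00 → Z7 → J7 → J3 → L1 → V5 → 00: 6+10+7+21+8+5 = 57
00 → Z7 → V5 → J7 → L1 → J3 → 00: 6+11+19+27+21+8 = 92
00 → Z7 → V5 → J7 → J3 → L1 → 00: 6+11+19+7+21+13 = 77
00 → Z7 → V5 → L1 → J7 → J3 → 00: 6+11+8+27+7+8 = 67
00 → Z7 → V5 → L1 → J3 → J7 → 00: 6+11+8+21+7+14 = 67
00 → Z7 → V5 → J3 → J7 → L1 → 00: 6+11+13+7+27+13 = 77
00 → Z7 → V5 → J3 → L1 → J7 → 00: 6+11+13+21+27+14 = 92
00 → Z7 → L1 → J7 → V5 → J3 → 00: 6+19+27+19+13+8 = 92
00 → Z7 → L1 → J7 → J3 → V5 → 00: 6+19+27+7+13+5 = 77
… (46 more)
00 → Z7 → J3 → J7 → V5 → L1 → 00: 6+3+7+19+8+13 = 56  ← best
The minimum is 56.
One optimal route: 00 → Z7 → J3 → J7 → V5 → L1 → 00 (or its reverse).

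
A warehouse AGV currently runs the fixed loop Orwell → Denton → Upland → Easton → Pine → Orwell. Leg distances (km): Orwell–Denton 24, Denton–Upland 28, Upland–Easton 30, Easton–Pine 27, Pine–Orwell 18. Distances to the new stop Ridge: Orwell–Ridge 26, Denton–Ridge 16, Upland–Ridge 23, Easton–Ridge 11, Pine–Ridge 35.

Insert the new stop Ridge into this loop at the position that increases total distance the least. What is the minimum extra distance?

Minimum extra distance: 4 km, inserting Ridge between Upland and Easton.

Insertion cost between consecutive stops i–j is d(i,Ridge) + d(Ridge,j) − d(i,j):
  between Orwell and Denton: 26 + 16 − 24 = 18
  between Denton and Upland: 16 + 23 − 28 = 11
  between Upland and Easton: 23 + 11 − 30 = 4
  between Easton and Pine: 11 + 35 − 27 = 19
  between Pine and Orwell: 35 + 26 − 18 = 43
Cheapest insertion is between Upland and Easton, adding 4.
New total = 127 + 4 = 131.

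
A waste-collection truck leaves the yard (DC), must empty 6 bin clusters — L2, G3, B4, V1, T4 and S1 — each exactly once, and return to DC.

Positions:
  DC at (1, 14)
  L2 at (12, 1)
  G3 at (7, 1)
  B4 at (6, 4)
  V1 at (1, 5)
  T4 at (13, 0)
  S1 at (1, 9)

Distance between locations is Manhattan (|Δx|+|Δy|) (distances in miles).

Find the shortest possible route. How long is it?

There are 360 distinct closed tours to check (reversals are equivalent).
DC-L2-G3-B4-V1-T4-S1-DC: 24+5+4+6+17+21+5 = 82
DC-L2-G3-B4-V1-S1-T4-DC: 24+5+4+6+4+21+26 = 90
DC-L2-G3-B4-T4-V1-S1-DC: 24+5+4+11+17+4+5 = 70
DC-L2-G3-B4-T4-S1-V1-DC: 24+5+4+11+21+4+9 = 78
DC-L2-G3-B4-S1-V1-T4-DC: 24+5+4+10+4+17+26 = 90
DC-L2-G3-B4-S1-T4-V1-DC: 24+5+4+10+21+17+9 = 90
DC-L2-G3-V1-B4-T4-S1-DC: 24+5+10+6+11+21+5 = 82
DC-L2-G3-V1-B4-S1-T4-DC: 24+5+10+6+10+21+26 = 102
… (352 more)
DC-L2-T4-G3-B4-V1-S1-DC: 24+2+7+4+6+4+5 = 52  ← best
The minimum is 52.
One optimal route: DC → L2 → T4 → G3 → B4 → V1 → S1 → DC (or its reverse).

52 miles — the shortest possible round trip.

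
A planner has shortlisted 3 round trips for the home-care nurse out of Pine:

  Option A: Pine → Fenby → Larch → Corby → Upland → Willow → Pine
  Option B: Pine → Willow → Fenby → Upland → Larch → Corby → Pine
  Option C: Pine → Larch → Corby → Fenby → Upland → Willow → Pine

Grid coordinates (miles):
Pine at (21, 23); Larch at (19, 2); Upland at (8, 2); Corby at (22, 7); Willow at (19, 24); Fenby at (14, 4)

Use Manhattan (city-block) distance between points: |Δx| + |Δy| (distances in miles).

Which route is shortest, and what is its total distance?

Option A: 26 + 7 + 8 + 19 + 33 + 3 = 96
Option B: 3 + 25 + 8 + 11 + 8 + 17 = 72
Option C: 23 + 8 + 11 + 8 + 33 + 3 = 86

Shortest is Option B, total 72 miles.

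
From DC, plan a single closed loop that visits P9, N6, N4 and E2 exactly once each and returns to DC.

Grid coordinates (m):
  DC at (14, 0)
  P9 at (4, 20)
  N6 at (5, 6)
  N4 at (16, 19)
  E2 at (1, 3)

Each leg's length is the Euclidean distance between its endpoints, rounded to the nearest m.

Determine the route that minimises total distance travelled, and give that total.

Shortest round trip = 63 m.

With 4 stops there are 4!/2 = 12 distinct round trips (a route and its reverse cost the same).
DC → P9 → N6 → N4 → E2 → DC: 22+14+17+22+13 = 88
DC → P9 → N6 → E2 → N4 → DC: 22+14+5+22+19 = 82
DC → P9 → N4 → N6 → E2 → DC: 22+12+17+5+13 = 69
DC → P9 → N4 → E2 → N6 → DC: 22+12+22+5+11 = 72
DC → P9 → E2 → N6 → N4 → DC: 22+17+5+17+19 = 80
DC → P9 → E2 → N4 → N6 → DC: 22+17+22+17+11 = 89
DC → N6 → P9 → N4 → E2 → DC: 11+14+12+22+13 = 72
DC → N6 → P9 → E2 → N4 → DC: 11+14+17+22+19 = 83
DC → N6 → N4 → P9 → E2 → DC: 11+17+12+17+13 = 70
DC → N6 → E2 → P9 → N4 → DC: 11+5+17+12+19 = 64
DC → N4 → P9 → N6 → E2 → DC: 19+12+14+5+13 = 63
DC → N4 → N6 → P9 → E2 → DC: 19+17+14+17+13 = 80
The minimum is 63.
One optimal route: DC → N4 → P9 → N6 → E2 → DC (or its reverse).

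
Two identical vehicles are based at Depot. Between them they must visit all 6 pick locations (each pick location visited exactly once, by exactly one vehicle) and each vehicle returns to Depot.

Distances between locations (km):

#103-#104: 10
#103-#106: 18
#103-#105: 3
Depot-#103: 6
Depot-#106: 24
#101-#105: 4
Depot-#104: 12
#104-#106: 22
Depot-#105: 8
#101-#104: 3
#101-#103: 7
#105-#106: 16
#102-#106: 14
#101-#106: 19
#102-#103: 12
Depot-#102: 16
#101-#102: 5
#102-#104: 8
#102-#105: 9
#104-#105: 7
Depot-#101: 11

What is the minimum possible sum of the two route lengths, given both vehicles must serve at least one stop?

Check every non-empty split of the stops between the two vehicles; for each half take its own optimal tour:
  {#101} + {#102, #103, #104, #105, #106}: 22 + 59 = 81
  {#102} + {#101, #103, #104, #105, #106}: 32 + 59 = 91
  {#101, #102} + {#103, #104, #105, #106}: 32 + 59 = 91
  {#103} + {#101, #102, #104, #105, #106}: 12 + 58 = 70
  {#101, #103} + {#102, #104, #105, #106}: 24 + 58 = 82
  {#102, #103} + {#101, #104, #105, #106}: 34 + 58 = 92
  … (31 splits in total)
Best: vehicle 1 Depot → #103 → Depot = 12; vehicle 2 Depot → #104 → #101 → #102 → #106 → #105 → Depot = 58; combined 70.

70 km — the smallest possible combined total.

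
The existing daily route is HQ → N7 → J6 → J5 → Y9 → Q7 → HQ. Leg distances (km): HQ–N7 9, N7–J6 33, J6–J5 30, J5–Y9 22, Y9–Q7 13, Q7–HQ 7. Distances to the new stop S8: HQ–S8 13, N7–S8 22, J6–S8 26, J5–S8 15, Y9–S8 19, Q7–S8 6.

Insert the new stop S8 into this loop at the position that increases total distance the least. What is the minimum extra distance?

Insertion cost between consecutive stops i–j is d(i,S8) + d(S8,j) − d(i,j):
  between HQ and N7: 13 + 22 − 9 = 26
  between N7 and J6: 22 + 26 − 33 = 15
  between J6 and J5: 26 + 15 − 30 = 11
  between J5 and Y9: 15 + 19 − 22 = 12
  between Y9 and Q7: 19 + 6 − 13 = 12
  between Q7 and HQ: 6 + 13 − 7 = 12
Cheapest insertion is between J6 and J5, adding 11.
New total = 114 + 11 = 125.

+11 km — insert S8 between J6 and J5.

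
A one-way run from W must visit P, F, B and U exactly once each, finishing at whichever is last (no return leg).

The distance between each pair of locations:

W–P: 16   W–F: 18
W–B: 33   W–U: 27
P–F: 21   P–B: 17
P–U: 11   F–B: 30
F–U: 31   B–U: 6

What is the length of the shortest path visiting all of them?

There are 4! = 24 possible orderings.
W - P - F - B - U: 16+21+30+6 = 73
W - P - F - U - B: 16+21+31+6 = 74
W - P - B - F - U: 16+17+30+31 = 94
W - P - B - U - F: 16+17+6+31 = 70
W - P - U - F - B: 16+11+31+30 = 88
W - P - U - B - F: 16+11+6+30 = 63
W - F - P - B - U: 18+21+17+6 = 62
W - F - P - U - B: 18+21+11+6 = 56
W - F - B - P - U: 18+30+17+11 = 76
W - F - B - U - P: 18+30+6+11 = 65
W - F - U - P - B: 18+31+11+17 = 77
W - F - U - B - P: 18+31+6+17 = 72
W - B - P - F - U: 33+17+21+31 = 102
W - B - P - U - F: 33+17+11+31 = 92
… (10 more)
The minimum is 56.
One shortest path: W → F → P → U → B.

56 — the minimum one-way total.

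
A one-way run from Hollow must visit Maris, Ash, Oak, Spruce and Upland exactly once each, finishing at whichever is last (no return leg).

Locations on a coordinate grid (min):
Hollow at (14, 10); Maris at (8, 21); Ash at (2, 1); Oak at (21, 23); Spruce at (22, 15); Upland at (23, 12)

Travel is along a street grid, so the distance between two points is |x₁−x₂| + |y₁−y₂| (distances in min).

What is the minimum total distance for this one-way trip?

There are 5! = 120 possible orderings.
Hollow - Maris - Ash - Oak - Spruce - Upland: 17+26+41+9+4 = 97
Hollow - Maris - Ash - Oak - Upland - Spruce: 17+26+41+13+4 = 101
Hollow - Maris - Ash - Spruce - Oak - Upland: 17+26+34+9+13 = 99
Hollow - Maris - Ash - Spruce - Upland - Oak: 17+26+34+4+13 = 94
Hollow - Maris - Ash - Upland - Oak - Spruce: 17+26+32+13+9 = 97
Hollow - Maris - Ash - Upland - Spruce - Oak: 17+26+32+4+9 = 88
Hollow - Maris - Oak - Ash - Spruce - Upland: 17+15+41+34+4 = 111
Hollow - Maris - Oak - Ash - Upland - Spruce: 17+15+41+32+4 = 109
Hollow - Maris - Oak - Spruce - Ash - Upland: 17+15+9+34+32 = 107
Hollow - Maris - Oak - Spruce - Upland - Ash: 17+15+9+4+32 = 77
Hollow - Maris - Oak - Upland - Ash - Spruce: 17+15+13+32+34 = 111
Hollow - Maris - Oak - Upland - Spruce - Ash: 17+15+13+4+34 = 83
Hollow - Maris - Spruce - Ash - Oak - Upland: 17+20+34+41+13 = 125
Hollow - Maris - Spruce - Ash - Upland - Oak: 17+20+34+32+13 = 116
… (106 more)
Hollow - Upland - Spruce - Oak - Maris - Ash: 11+4+9+15+26 = 65  ← best
The minimum is 65.
One shortest path: Hollow → Upland → Spruce → Oak → Maris → Ash.

65 min — the minimum one-way total.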